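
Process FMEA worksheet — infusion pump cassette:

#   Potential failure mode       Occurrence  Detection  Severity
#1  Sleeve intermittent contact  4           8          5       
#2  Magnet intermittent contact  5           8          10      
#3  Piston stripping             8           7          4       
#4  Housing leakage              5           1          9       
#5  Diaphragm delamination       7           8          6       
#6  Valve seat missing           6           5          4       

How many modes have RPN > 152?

RPN = Severity × Occurrence × Detection:
  #1: 5 × 4 × 8 = 160
  #2: 10 × 5 × 8 = 400
  #3: 4 × 8 × 7 = 224
  #4: 9 × 5 × 1 = 45
  #5: 6 × 7 × 8 = 336
  #6: 4 × 6 × 5 = 120
Modes with RPN > 152: #1 (160), #2 (400), #3 (224), #5 (336) → 4.

4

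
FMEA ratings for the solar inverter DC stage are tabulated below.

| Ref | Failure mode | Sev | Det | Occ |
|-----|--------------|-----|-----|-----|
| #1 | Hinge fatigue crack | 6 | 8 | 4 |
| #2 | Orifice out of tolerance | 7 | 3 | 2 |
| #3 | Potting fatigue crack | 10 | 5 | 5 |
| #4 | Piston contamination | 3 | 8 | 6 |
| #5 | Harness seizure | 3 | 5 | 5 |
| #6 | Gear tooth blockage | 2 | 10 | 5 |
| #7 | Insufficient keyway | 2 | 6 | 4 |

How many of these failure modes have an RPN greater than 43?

RPN = Severity × Occurrence × Detection:
  #1: 6 × 4 × 8 = 192
  #2: 7 × 2 × 3 = 42
  #3: 10 × 5 × 5 = 250
  #4: 3 × 6 × 8 = 144
  #5: 3 × 5 × 5 = 75
  #6: 2 × 5 × 10 = 100
  #7: 2 × 4 × 6 = 48
Modes with RPN > 43: #1 (192), #3 (250), #4 (144), #5 (75), #6 (100), #7 (48) → 6.

6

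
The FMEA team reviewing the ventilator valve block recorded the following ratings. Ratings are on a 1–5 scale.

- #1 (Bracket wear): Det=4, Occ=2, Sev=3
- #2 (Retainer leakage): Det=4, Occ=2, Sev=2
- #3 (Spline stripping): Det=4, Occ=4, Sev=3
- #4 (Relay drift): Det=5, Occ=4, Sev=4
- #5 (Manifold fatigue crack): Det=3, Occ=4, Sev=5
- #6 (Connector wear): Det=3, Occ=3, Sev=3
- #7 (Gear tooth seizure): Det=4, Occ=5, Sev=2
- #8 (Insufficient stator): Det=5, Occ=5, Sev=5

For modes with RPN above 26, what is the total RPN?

380

RPN = Severity × Occurrence × Detection:
  #1: 3 × 2 × 4 = 24
  #2: 2 × 2 × 4 = 16
  #3: 3 × 4 × 4 = 48
  #4: 4 × 4 × 5 = 80
  #5: 5 × 4 × 3 = 60
  #6: 3 × 3 × 3 = 27
  #7: 2 × 5 × 4 = 40
  #8: 5 × 5 × 5 = 125
RPN > 26: #3 (48), #4 (80), #5 (60), #6 (27), #7 (40), #8 (125).
Sum: 48 + 80 + 60 + 27 + 40 + 125 = 380.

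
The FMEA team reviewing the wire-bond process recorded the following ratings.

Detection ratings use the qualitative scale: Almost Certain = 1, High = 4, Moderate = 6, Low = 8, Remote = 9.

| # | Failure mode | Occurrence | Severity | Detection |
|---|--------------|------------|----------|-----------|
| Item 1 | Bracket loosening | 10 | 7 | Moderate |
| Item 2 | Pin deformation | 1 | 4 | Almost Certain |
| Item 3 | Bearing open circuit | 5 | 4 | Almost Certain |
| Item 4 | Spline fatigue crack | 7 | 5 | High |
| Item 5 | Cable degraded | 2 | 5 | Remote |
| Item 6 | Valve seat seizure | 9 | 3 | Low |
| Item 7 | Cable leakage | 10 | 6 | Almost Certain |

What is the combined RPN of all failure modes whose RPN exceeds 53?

926

RPN = Severity × Occurrence × Detection:
  Item 1: 7 × 10 × 6 = 420
  Item 2: 4 × 1 × 1 = 4
  Item 3: 4 × 5 × 1 = 20
  Item 4: 5 × 7 × 4 = 140
  Item 5: 5 × 2 × 9 = 90
  Item 6: 3 × 9 × 8 = 216
  Item 7: 6 × 10 × 1 = 60
RPN > 53: Item 1 (420), Item 4 (140), Item 5 (90), Item 6 (216), Item 7 (60).
Sum: 420 + 140 + 90 + 216 + 60 = 926.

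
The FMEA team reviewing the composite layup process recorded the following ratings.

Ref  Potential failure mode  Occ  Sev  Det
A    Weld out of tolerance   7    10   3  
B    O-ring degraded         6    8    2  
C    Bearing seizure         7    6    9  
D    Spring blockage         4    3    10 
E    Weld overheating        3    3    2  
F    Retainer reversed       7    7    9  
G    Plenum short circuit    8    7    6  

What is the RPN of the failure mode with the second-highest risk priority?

378

RPN = Severity × Occurrence × Detection:
  A: 10 × 7 × 3 = 210
  B: 8 × 6 × 2 = 96
  C: 6 × 7 × 9 = 378
  D: 3 × 4 × 10 = 120
  E: 3 × 3 × 2 = 18
  F: 7 × 7 × 9 = 441
  G: 7 × 8 × 6 = 336
Sorted descending: 441, 378, 336, 210, 120, 96, 18.
The second-highest RPN is 378 (C).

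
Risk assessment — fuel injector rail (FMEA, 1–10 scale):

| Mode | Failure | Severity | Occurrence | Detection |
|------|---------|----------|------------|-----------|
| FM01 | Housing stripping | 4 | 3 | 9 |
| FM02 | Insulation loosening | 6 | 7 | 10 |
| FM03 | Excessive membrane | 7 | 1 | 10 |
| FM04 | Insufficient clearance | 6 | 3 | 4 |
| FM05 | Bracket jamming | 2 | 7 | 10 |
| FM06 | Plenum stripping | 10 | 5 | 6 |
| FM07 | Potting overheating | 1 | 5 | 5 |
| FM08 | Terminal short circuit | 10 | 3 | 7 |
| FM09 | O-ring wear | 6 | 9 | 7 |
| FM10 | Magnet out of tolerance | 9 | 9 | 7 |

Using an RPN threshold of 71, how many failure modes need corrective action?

RPN = Severity × Occurrence × Detection:
  FM01: 4 × 3 × 9 = 108
  FM02: 6 × 7 × 10 = 420
  FM03: 7 × 1 × 10 = 70
  FM04: 6 × 3 × 4 = 72
  FM05: 2 × 7 × 10 = 140
  FM06: 10 × 5 × 6 = 300
  FM07: 1 × 5 × 5 = 25
  FM08: 10 × 3 × 7 = 210
  FM09: 6 × 9 × 7 = 378
  FM10: 9 × 9 × 7 = 567
Modes with RPN ≥ 71: FM01 (108), FM02 (420), FM04 (72), FM05 (140), FM06 (300), FM08 (210), FM09 (378), FM10 (567) → 8.

8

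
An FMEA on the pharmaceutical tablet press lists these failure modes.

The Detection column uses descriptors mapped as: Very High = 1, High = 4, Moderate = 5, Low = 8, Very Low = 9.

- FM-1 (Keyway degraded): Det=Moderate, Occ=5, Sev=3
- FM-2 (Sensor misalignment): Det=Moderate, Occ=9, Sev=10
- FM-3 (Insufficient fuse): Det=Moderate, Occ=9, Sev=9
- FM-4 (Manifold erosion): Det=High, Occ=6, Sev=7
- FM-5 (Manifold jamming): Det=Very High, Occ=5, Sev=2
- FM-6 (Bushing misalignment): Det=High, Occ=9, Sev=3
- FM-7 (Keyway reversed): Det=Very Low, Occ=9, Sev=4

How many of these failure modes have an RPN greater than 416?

RPN = Severity × Occurrence × Detection:
  FM-1: 3 × 5 × 5 = 75
  FM-2: 10 × 9 × 5 = 450
  FM-3: 9 × 9 × 5 = 405
  FM-4: 7 × 6 × 4 = 168
  FM-5: 2 × 5 × 1 = 10
  FM-6: 3 × 9 × 4 = 108
  FM-7: 4 × 9 × 9 = 324
Modes with RPN > 416: FM-2 (450) → 1.

1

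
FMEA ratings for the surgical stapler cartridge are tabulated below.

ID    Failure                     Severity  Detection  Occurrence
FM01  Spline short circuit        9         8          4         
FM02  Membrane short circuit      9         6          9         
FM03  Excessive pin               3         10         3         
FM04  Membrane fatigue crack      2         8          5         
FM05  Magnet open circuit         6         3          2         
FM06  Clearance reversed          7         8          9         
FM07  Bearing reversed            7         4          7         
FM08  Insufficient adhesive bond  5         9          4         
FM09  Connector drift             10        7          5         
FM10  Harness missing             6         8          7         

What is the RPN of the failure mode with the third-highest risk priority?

350

RPN = Severity × Occurrence × Detection:
  FM01: 9 × 4 × 8 = 288
  FM02: 9 × 9 × 6 = 486
  FM03: 3 × 3 × 10 = 90
  FM04: 2 × 5 × 8 = 80
  FM05: 6 × 2 × 3 = 36
  FM06: 7 × 9 × 8 = 504
  FM07: 7 × 7 × 4 = 196
  FM08: 5 × 4 × 9 = 180
  FM09: 10 × 5 × 7 = 350
  FM10: 6 × 7 × 8 = 336
Sorted descending: 504, 486, 350, 336, 288, 196, 180, 90, 80, 36.
The third-highest RPN is 350 (FM09).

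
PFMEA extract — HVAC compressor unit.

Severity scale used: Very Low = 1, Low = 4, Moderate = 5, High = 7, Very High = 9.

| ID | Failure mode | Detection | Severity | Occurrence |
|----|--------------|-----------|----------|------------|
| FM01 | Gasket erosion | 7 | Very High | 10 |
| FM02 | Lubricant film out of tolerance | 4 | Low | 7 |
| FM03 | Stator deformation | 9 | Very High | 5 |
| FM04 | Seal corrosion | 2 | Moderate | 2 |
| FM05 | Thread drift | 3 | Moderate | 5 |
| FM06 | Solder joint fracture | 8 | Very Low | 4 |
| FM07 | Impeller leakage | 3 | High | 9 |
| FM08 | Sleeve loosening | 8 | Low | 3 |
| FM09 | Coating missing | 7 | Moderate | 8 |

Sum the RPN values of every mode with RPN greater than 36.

RPN = Severity × Occurrence × Detection:
  FM01: 9 × 10 × 7 = 630
  FM02: 4 × 7 × 4 = 112
  FM03: 9 × 5 × 9 = 405
  FM04: 5 × 2 × 2 = 20
  FM05: 5 × 5 × 3 = 75
  FM06: 1 × 4 × 8 = 32
  FM07: 7 × 9 × 3 = 189
  FM08: 4 × 3 × 8 = 96
  FM09: 5 × 8 × 7 = 280
RPN > 36: FM01 (630), FM02 (112), FM03 (405), FM05 (75), FM07 (189), FM08 (96), FM09 (280).
Sum: 630 + 112 + 405 + 75 + 189 + 96 + 280 = 1787.

1787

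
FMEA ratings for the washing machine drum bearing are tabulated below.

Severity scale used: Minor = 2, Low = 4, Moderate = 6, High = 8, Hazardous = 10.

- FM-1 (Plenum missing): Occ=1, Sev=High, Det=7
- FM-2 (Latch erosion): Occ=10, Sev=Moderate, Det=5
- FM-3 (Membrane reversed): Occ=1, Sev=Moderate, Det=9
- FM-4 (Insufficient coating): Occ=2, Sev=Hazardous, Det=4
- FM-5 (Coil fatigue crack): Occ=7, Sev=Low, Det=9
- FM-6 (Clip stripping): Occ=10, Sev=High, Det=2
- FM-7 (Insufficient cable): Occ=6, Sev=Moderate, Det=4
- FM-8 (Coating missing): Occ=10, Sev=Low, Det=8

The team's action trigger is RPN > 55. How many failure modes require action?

RPN = Severity × Occurrence × Detection:
  FM-1: 8 × 1 × 7 = 56
  FM-2: 6 × 10 × 5 = 300
  FM-3: 6 × 1 × 9 = 54
  FM-4: 10 × 2 × 4 = 80
  FM-5: 4 × 7 × 9 = 252
  FM-6: 8 × 10 × 2 = 160
  FM-7: 6 × 6 × 4 = 144
  FM-8: 4 × 10 × 8 = 320
Modes with RPN > 55: FM-1 (56), FM-2 (300), FM-4 (80), FM-5 (252), FM-6 (160), FM-7 (144), FM-8 (320) → 7.

7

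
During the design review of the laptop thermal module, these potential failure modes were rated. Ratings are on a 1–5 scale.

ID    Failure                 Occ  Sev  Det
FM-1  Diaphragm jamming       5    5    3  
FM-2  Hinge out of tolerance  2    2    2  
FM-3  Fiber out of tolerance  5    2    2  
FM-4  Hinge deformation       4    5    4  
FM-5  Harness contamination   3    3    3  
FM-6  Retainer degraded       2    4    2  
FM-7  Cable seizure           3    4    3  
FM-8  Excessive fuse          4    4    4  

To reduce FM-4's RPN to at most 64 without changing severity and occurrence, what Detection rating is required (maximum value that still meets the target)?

FM-4: S=5, O=4, D=4 → current RPN = 80.
Fixed product = 20. Need 20 × D ≤ 64, so D ≤ 64/20 = 3.20.
Maximum integer Detection rating = 3 (gives RPN 60; D=4 would give 80 > 64).

3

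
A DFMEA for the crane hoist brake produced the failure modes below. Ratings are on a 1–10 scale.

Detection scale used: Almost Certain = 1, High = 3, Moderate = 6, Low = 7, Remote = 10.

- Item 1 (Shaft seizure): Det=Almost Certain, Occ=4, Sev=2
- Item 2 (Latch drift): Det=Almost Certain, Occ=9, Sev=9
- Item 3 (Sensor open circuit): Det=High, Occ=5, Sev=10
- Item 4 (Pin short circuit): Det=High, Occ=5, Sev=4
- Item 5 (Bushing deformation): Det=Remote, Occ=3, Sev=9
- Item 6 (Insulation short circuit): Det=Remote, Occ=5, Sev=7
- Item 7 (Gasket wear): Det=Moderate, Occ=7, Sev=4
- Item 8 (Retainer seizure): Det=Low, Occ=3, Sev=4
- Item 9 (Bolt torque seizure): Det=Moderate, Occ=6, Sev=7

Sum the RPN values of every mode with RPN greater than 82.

RPN = Severity × Occurrence × Detection:
  Item 1: 2 × 4 × 1 = 8
  Item 2: 9 × 9 × 1 = 81
  Item 3: 10 × 5 × 3 = 150
  Item 4: 4 × 5 × 3 = 60
  Item 5: 9 × 3 × 10 = 270
  Item 6: 7 × 5 × 10 = 350
  Item 7: 4 × 7 × 6 = 168
  Item 8: 4 × 3 × 7 = 84
  Item 9: 7 × 6 × 6 = 252
RPN > 82: Item 3 (150), Item 5 (270), Item 6 (350), Item 7 (168), Item 8 (84), Item 9 (252).
Sum: 150 + 270 + 350 + 168 + 84 + 252 = 1274.

1274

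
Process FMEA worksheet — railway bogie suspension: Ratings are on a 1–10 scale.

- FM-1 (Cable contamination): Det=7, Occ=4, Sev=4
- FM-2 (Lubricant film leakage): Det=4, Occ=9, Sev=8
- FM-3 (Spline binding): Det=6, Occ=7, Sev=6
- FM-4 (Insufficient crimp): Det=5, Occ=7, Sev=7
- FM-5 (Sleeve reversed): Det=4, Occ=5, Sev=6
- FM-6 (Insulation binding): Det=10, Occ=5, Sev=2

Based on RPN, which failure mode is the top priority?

FM-2

RPN = Severity × Occurrence × Detection:
  FM-1: 4 × 4 × 7 = 112
  FM-2: 8 × 9 × 4 = 288
  FM-3: 6 × 7 × 6 = 252
  FM-4: 7 × 7 × 5 = 245
  FM-5: 6 × 5 × 4 = 120
  FM-6: 2 × 5 × 10 = 100
Highest RPN is 288 → FM-2.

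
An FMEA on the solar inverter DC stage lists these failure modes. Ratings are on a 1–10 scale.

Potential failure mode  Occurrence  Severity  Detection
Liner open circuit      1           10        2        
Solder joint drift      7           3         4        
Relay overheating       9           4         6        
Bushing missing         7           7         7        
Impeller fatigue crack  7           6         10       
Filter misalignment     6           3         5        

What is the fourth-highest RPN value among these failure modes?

RPN = Severity × Occurrence × Detection:
  Liner open circuit: 10 × 1 × 2 = 20
  Solder joint drift: 3 × 7 × 4 = 84
  Relay overheating: 4 × 9 × 6 = 216
  Bushing missing: 7 × 7 × 7 = 343
  Impeller fatigue crack: 6 × 7 × 10 = 420
  Filter misalignment: 3 × 6 × 5 = 90
Sorted descending: 420, 343, 216, 90, 84, 20.
The fourth-highest RPN is 90 (Filter misalignment).

90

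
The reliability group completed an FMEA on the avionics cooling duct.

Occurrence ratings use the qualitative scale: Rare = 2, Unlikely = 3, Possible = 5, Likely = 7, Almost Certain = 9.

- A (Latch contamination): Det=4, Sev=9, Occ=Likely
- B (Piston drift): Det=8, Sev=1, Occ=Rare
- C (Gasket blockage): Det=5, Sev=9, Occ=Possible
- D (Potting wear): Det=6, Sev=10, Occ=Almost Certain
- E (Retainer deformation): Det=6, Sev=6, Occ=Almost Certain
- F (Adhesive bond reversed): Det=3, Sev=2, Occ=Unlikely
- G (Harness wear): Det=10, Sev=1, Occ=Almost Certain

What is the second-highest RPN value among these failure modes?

324

RPN = Severity × Occurrence × Detection:
  A: 9 × 7 × 4 = 252
  B: 1 × 2 × 8 = 16
  C: 9 × 5 × 5 = 225
  D: 10 × 9 × 6 = 540
  E: 6 × 9 × 6 = 324
  F: 2 × 3 × 3 = 18
  G: 1 × 9 × 10 = 90
Sorted descending: 540, 324, 252, 225, 90, 18, 16.
The second-highest RPN is 324 (E).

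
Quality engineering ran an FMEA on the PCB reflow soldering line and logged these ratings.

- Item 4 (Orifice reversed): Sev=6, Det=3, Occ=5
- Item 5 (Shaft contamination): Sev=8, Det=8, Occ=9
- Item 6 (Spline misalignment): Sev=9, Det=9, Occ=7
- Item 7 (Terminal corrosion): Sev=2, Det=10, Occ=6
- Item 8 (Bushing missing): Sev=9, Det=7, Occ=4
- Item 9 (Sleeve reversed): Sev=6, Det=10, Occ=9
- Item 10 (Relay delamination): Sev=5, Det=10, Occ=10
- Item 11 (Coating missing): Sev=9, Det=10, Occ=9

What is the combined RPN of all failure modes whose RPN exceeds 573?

RPN = Severity × Occurrence × Detection:
  Item 4: 6 × 5 × 3 = 90
  Item 5: 8 × 9 × 8 = 576
  Item 6: 9 × 7 × 9 = 567
  Item 7: 2 × 6 × 10 = 120
  Item 8: 9 × 4 × 7 = 252
  Item 9: 6 × 9 × 10 = 540
  Item 10: 5 × 10 × 10 = 500
  Item 11: 9 × 9 × 10 = 810
RPN > 573: Item 5 (576), Item 11 (810).
Sum: 576 + 810 = 1386.

1386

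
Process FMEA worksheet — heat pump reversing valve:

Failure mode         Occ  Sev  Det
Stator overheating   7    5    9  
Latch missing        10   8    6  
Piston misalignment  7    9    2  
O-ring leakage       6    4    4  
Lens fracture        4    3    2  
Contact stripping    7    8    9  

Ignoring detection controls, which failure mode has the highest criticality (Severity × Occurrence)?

Criticality = Severity × Occurrence:
  Stator overheating: 5 × 7 = 35
  Latch missing: 8 × 10 = 80
  Piston misalignment: 9 × 7 = 63
  O-ring leakage: 4 × 6 = 24
  Lens fracture: 3 × 4 = 12
  Contact stripping: 8 × 7 = 56
Highest criticality is 80 → Latch missing.

Latch missing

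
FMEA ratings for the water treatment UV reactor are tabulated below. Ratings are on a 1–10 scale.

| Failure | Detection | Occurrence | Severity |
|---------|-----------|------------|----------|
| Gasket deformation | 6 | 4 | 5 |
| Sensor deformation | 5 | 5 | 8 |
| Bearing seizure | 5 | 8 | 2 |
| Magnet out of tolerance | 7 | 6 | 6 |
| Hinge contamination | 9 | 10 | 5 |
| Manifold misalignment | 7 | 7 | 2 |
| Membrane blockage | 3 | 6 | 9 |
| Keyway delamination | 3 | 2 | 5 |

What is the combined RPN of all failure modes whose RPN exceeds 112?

RPN = Severity × Occurrence × Detection:
  Gasket deformation: 5 × 4 × 6 = 120
  Sensor deformation: 8 × 5 × 5 = 200
  Bearing seizure: 2 × 8 × 5 = 80
  Magnet out of tolerance: 6 × 6 × 7 = 252
  Hinge contamination: 5 × 10 × 9 = 450
  Manifold misalignment: 2 × 7 × 7 = 98
  Membrane blockage: 9 × 6 × 3 = 162
  Keyway delamination: 5 × 2 × 3 = 30
RPN > 112: Gasket deformation (120), Sensor deformation (200), Magnet out of tolerance (252), Hinge contamination (450), Membrane blockage (162).
Sum: 120 + 200 + 252 + 450 + 162 = 1184.

1184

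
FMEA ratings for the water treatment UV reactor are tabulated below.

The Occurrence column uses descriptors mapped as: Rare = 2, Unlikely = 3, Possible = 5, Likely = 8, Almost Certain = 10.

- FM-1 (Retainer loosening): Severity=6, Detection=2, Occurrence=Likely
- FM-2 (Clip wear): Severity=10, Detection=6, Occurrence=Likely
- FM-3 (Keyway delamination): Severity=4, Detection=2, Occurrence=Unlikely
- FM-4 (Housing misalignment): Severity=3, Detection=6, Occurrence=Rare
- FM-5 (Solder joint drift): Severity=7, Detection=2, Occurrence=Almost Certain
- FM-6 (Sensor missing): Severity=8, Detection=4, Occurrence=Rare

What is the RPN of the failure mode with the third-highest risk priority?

RPN = Severity × Occurrence × Detection:
  FM-1: 6 × 8 × 2 = 96
  FM-2: 10 × 8 × 6 = 480
  FM-3: 4 × 3 × 2 = 24
  FM-4: 3 × 2 × 6 = 36
  FM-5: 7 × 10 × 2 = 140
  FM-6: 8 × 2 × 4 = 64
Sorted descending: 480, 140, 96, 64, 36, 24.
The third-highest RPN is 96 (FM-1).

96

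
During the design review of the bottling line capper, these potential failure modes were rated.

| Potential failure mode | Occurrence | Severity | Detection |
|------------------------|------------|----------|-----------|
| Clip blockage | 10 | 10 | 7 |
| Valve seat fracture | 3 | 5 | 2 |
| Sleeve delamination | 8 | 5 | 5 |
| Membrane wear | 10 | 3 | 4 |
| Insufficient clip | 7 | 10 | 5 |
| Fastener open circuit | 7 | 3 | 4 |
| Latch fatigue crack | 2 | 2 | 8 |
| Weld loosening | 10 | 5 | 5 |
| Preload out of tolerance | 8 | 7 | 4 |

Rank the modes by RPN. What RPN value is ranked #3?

250

RPN = Severity × Occurrence × Detection:
  Clip blockage: 10 × 10 × 7 = 700
  Valve seat fracture: 5 × 3 × 2 = 30
  Sleeve delamination: 5 × 8 × 5 = 200
  Membrane wear: 3 × 10 × 4 = 120
  Insufficient clip: 10 × 7 × 5 = 350
  Fastener open circuit: 3 × 7 × 4 = 84
  Latch fatigue crack: 2 × 2 × 8 = 32
  Weld loosening: 5 × 10 × 5 = 250
  Preload out of tolerance: 7 × 8 × 4 = 224
Sorted descending: 700, 350, 250, 224, 200, 120, 84, 32, 30.
The third-highest RPN is 250 (Weld loosening).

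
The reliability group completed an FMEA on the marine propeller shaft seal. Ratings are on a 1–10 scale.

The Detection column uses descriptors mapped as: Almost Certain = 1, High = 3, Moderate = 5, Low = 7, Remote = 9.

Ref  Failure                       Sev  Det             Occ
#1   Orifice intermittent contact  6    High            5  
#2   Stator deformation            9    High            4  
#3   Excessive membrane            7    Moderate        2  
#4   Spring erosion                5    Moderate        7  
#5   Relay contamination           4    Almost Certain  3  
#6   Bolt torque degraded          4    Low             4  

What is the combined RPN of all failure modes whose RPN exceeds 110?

287

RPN = Severity × Occurrence × Detection:
  #1: 6 × 5 × 3 = 90
  #2: 9 × 4 × 3 = 108
  #3: 7 × 2 × 5 = 70
  #4: 5 × 7 × 5 = 175
  #5: 4 × 3 × 1 = 12
  #6: 4 × 4 × 7 = 112
RPN > 110: #4 (175), #6 (112).
Sum: 175 + 112 = 287.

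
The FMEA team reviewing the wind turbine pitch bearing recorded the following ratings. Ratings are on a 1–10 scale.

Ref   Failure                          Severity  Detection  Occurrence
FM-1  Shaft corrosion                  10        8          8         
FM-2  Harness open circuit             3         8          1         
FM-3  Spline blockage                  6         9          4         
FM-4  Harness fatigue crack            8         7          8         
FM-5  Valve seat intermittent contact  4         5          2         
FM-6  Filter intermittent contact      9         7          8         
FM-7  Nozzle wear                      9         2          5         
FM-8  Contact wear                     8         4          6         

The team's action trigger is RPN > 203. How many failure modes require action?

RPN = Severity × Occurrence × Detection:
  FM-1: 10 × 8 × 8 = 640
  FM-2: 3 × 1 × 8 = 24
  FM-3: 6 × 4 × 9 = 216
  FM-4: 8 × 8 × 7 = 448
  FM-5: 4 × 2 × 5 = 40
  FM-6: 9 × 8 × 7 = 504
  FM-7: 9 × 5 × 2 = 90
  FM-8: 8 × 6 × 4 = 192
Modes with RPN > 203: FM-1 (640), FM-3 (216), FM-4 (448), FM-6 (504) → 4.

4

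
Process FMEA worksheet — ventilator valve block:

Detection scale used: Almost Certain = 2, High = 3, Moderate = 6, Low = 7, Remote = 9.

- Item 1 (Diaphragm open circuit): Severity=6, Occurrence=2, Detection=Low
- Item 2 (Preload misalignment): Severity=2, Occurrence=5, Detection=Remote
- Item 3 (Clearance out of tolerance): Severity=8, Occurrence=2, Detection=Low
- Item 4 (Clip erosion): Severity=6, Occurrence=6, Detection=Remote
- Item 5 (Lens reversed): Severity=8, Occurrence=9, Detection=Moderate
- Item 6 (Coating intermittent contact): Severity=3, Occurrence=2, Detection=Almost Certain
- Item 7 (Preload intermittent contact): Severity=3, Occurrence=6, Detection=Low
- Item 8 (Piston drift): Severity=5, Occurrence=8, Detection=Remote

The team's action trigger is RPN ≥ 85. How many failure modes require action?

RPN = Severity × Occurrence × Detection:
  Item 1: 6 × 2 × 7 = 84
  Item 2: 2 × 5 × 9 = 90
  Item 3: 8 × 2 × 7 = 112
  Item 4: 6 × 6 × 9 = 324
  Item 5: 8 × 9 × 6 = 432
  Item 6: 3 × 2 × 2 = 12
  Item 7: 3 × 6 × 7 = 126
  Item 8: 5 × 8 × 9 = 360
Modes with RPN ≥ 85: Item 2 (90), Item 3 (112), Item 4 (324), Item 5 (432), Item 7 (126), Item 8 (360) → 6.

6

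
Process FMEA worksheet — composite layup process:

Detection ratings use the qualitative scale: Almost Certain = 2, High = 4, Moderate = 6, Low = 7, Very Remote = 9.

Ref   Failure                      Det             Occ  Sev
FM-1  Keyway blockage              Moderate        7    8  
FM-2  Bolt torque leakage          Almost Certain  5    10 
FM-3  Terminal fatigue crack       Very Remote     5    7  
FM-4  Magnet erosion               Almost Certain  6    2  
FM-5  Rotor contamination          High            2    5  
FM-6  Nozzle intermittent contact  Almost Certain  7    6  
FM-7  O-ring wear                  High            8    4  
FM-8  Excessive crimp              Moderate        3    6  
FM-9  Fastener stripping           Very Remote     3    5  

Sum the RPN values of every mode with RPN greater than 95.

RPN = Severity × Occurrence × Detection:
  FM-1: 8 × 7 × 6 = 336
  FM-2: 10 × 5 × 2 = 100
  FM-3: 7 × 5 × 9 = 315
  FM-4: 2 × 6 × 2 = 24
  FM-5: 5 × 2 × 4 = 40
  FM-6: 6 × 7 × 2 = 84
  FM-7: 4 × 8 × 4 = 128
  FM-8: 6 × 3 × 6 = 108
  FM-9: 5 × 3 × 9 = 135
RPN > 95: FM-1 (336), FM-2 (100), FM-3 (315), FM-7 (128), FM-8 (108), FM-9 (135).
Sum: 336 + 100 + 315 + 128 + 108 + 135 = 1122.

1122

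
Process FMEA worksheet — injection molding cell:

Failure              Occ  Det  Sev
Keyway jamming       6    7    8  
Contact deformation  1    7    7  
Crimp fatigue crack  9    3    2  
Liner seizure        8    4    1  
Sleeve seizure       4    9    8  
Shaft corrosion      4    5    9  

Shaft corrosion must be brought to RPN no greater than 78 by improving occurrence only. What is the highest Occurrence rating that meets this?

1

Shaft corrosion: S=9, O=4, D=5 → current RPN = 180.
Fixed product = 45. Need 45 × O ≤ 78, so O ≤ 78/45 = 1.73.
Maximum integer Occurrence rating = 1 (gives RPN 45; O=2 would give 90 > 78).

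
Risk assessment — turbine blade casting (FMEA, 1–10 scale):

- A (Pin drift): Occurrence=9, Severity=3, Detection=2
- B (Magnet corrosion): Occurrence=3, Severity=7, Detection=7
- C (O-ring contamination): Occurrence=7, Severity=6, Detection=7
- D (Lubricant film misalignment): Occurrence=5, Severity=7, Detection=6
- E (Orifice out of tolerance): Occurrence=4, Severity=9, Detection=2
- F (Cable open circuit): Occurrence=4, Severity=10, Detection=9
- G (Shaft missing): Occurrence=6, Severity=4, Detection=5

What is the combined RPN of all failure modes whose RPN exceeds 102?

1131

RPN = Severity × Occurrence × Detection:
  A: 3 × 9 × 2 = 54
  B: 7 × 3 × 7 = 147
  C: 6 × 7 × 7 = 294
  D: 7 × 5 × 6 = 210
  E: 9 × 4 × 2 = 72
  F: 10 × 4 × 9 = 360
  G: 4 × 6 × 5 = 120
RPN > 102: B (147), C (294), D (210), F (360), G (120).
Sum: 147 + 294 + 210 + 360 + 120 = 1131.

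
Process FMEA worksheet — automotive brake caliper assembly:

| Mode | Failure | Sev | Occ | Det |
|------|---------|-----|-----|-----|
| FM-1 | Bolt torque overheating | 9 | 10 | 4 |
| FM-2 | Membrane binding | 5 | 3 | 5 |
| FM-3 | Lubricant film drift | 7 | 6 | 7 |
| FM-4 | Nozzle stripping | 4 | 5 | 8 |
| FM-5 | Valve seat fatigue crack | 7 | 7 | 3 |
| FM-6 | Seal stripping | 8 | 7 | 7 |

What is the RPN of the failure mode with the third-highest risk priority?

294

RPN = Severity × Occurrence × Detection:
  FM-1: 9 × 10 × 4 = 360
  FM-2: 5 × 3 × 5 = 75
  FM-3: 7 × 6 × 7 = 294
  FM-4: 4 × 5 × 8 = 160
  FM-5: 7 × 7 × 3 = 147
  FM-6: 8 × 7 × 7 = 392
Sorted descending: 392, 360, 294, 160, 147, 75.
The third-highest RPN is 294 (FM-3).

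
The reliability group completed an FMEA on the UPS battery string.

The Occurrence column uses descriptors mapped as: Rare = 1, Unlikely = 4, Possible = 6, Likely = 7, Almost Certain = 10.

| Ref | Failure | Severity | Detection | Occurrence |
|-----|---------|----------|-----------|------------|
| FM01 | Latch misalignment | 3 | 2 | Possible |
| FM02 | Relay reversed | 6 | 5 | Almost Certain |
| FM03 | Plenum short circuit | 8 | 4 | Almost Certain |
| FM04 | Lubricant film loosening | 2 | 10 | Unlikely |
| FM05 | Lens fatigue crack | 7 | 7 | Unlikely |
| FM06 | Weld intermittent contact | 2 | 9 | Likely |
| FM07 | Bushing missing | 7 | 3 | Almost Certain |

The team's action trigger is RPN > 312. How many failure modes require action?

1

RPN = Severity × Occurrence × Detection:
  FM01: 3 × 6 × 2 = 36
  FM02: 6 × 10 × 5 = 300
  FM03: 8 × 10 × 4 = 320
  FM04: 2 × 4 × 10 = 80
  FM05: 7 × 4 × 7 = 196
  FM06: 2 × 7 × 9 = 126
  FM07: 7 × 10 × 3 = 210
Modes with RPN > 312: FM03 (320) → 1.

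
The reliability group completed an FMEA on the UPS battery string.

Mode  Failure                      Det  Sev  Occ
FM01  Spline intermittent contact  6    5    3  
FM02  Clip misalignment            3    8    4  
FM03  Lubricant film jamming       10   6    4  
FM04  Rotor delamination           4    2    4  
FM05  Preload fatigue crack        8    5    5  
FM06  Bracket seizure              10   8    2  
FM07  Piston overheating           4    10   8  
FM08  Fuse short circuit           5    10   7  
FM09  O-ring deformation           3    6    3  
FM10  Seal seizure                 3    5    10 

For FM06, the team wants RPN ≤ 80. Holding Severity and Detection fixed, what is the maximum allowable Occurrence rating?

FM06: S=8, O=2, D=10 → current RPN = 160.
Fixed product = 80. Need 80 × O ≤ 80, so O ≤ 80/80 = 1.00.
Maximum integer Occurrence rating = 1 (gives RPN 80; O=2 would give 160 > 80).

1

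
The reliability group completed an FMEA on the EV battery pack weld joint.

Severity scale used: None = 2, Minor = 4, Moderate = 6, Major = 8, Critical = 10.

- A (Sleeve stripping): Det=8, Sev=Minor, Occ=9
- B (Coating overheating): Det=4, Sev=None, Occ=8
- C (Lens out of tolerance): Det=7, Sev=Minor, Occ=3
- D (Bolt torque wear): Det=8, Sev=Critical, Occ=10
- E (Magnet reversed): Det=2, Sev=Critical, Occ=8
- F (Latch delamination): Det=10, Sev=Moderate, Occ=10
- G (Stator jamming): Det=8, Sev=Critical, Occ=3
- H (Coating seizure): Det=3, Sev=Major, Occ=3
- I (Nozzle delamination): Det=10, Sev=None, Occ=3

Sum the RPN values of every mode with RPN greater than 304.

RPN = Severity × Occurrence × Detection:
  A: 4 × 9 × 8 = 288
  B: 2 × 8 × 4 = 64
  C: 4 × 3 × 7 = 84
  D: 10 × 10 × 8 = 800
  E: 10 × 8 × 2 = 160
  F: 6 × 10 × 10 = 600
  G: 10 × 3 × 8 = 240
  H: 8 × 3 × 3 = 72
  I: 2 × 3 × 10 = 60
RPN > 304: D (800), F (600).
Sum: 800 + 600 = 1400.

1400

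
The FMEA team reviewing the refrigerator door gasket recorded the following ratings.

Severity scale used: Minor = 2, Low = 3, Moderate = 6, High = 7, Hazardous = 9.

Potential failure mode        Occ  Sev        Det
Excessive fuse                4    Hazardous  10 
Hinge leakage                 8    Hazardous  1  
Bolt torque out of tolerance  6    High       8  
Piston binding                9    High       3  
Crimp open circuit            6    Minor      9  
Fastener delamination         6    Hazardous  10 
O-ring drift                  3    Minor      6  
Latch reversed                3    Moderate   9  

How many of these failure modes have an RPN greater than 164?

RPN = Severity × Occurrence × Detection:
  Excessive fuse: 9 × 4 × 10 = 360
  Hinge leakage: 9 × 8 × 1 = 72
  Bolt torque out of tolerance: 7 × 6 × 8 = 336
  Piston binding: 7 × 9 × 3 = 189
  Crimp open circuit: 2 × 6 × 9 = 108
  Fastener delamination: 9 × 6 × 10 = 540
  O-ring drift: 2 × 3 × 6 = 36
  Latch reversed: 6 × 3 × 9 = 162
Modes with RPN > 164: Excessive fuse (360), Bolt torque out of tolerance (336), Piston binding (189), Fastener delamination (540) → 4.

4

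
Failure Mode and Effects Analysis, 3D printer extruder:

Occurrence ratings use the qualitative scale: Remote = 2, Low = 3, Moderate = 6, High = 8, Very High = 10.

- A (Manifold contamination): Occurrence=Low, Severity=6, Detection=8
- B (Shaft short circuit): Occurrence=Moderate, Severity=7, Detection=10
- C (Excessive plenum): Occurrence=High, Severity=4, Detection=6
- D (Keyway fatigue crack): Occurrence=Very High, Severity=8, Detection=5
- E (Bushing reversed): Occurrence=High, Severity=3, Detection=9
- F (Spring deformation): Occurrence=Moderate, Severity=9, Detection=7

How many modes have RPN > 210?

RPN = Severity × Occurrence × Detection:
  A: 6 × 3 × 8 = 144
  B: 7 × 6 × 10 = 420
  C: 4 × 8 × 6 = 192
  D: 8 × 10 × 5 = 400
  E: 3 × 8 × 9 = 216
  F: 9 × 6 × 7 = 378
Modes with RPN > 210: B (420), D (400), E (216), F (378) → 4.

4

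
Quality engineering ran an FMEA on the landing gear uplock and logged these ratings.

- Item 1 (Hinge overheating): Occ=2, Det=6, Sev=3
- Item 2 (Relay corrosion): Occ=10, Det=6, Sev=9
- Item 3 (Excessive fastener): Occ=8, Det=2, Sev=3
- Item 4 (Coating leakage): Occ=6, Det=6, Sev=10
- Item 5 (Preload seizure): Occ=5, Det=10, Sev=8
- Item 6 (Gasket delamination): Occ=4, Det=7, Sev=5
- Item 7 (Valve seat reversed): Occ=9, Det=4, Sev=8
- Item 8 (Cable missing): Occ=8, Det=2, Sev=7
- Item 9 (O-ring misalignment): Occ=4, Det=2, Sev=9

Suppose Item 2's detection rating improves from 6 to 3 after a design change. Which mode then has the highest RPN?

Item 5

RPN = Severity × Occurrence × Detection:
  Item 1: 3 × 2 × 6 = 36
  Item 2: 9 × 10 × 6 = 540
  Item 3: 3 × 8 × 2 = 48
  Item 4: 10 × 6 × 6 = 360
  Item 5: 8 × 5 × 10 = 400
  Item 6: 5 × 4 × 7 = 140
  Item 7: 8 × 9 × 4 = 288
  Item 8: 7 × 8 × 2 = 112
  Item 9: 9 × 4 × 2 = 72
After action: Item 2 → 9 × 10 × 3 = 270.
Revised RPNs: Item 5=400, Item 4=360, Item 7=288, Item 2=270, Item 6=140, Item 8=112, Item 9=72, Item 3=48, Item 1=36.
Highest is now Item 5 (400).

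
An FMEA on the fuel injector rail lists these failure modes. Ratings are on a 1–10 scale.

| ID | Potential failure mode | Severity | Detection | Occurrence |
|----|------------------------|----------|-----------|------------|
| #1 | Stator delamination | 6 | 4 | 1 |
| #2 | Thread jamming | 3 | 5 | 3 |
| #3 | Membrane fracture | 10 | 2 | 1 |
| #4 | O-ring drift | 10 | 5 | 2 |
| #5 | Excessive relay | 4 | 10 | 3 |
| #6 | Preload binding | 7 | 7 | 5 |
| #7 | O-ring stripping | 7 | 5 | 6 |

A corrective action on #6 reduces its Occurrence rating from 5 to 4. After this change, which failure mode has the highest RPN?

#7

RPN = Severity × Occurrence × Detection:
  #1: 6 × 1 × 4 = 24
  #2: 3 × 3 × 5 = 45
  #3: 10 × 1 × 2 = 20
  #4: 10 × 2 × 5 = 100
  #5: 4 × 3 × 10 = 120
  #6: 7 × 5 × 7 = 245
  #7: 7 × 6 × 5 = 210
After action: #6 → 7 × 4 × 7 = 196.
Revised RPNs: #7=210, #6=196, #5=120, #4=100, #2=45, #1=24, #3=20.
Highest is now #7 (210).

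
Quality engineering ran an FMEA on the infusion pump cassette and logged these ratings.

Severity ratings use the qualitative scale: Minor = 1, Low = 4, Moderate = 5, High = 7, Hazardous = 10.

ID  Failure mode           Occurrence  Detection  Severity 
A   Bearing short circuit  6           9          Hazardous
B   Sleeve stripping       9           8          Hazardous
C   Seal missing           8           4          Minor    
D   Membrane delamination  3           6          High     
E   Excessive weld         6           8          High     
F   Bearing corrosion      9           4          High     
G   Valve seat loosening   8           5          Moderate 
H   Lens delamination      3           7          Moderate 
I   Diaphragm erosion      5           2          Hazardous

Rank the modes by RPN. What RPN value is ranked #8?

100

RPN = Severity × Occurrence × Detection:
  A: 10 × 6 × 9 = 540
  B: 10 × 9 × 8 = 720
  C: 1 × 8 × 4 = 32
  D: 7 × 3 × 6 = 126
  E: 7 × 6 × 8 = 336
  F: 7 × 9 × 4 = 252
  G: 5 × 8 × 5 = 200
  H: 5 × 3 × 7 = 105
  I: 10 × 5 × 2 = 100
Sorted descending: 720, 540, 336, 252, 200, 126, 105, 100, 32.
The eighth-highest RPN is 100 (I).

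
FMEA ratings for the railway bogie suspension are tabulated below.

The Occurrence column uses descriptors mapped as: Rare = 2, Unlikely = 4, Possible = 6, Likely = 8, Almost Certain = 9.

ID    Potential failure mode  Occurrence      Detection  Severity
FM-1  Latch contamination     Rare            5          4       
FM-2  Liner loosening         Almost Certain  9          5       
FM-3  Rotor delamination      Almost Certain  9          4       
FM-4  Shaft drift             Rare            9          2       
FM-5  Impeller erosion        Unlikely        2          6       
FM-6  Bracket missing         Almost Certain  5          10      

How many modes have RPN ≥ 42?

RPN = Severity × Occurrence × Detection:
  FM-1: 4 × 2 × 5 = 40
  FM-2: 5 × 9 × 9 = 405
  FM-3: 4 × 9 × 9 = 324
  FM-4: 2 × 2 × 9 = 36
  FM-5: 6 × 4 × 2 = 48
  FM-6: 10 × 9 × 5 = 450
Modes with RPN ≥ 42: FM-2 (405), FM-3 (324), FM-5 (48), FM-6 (450) → 4.

4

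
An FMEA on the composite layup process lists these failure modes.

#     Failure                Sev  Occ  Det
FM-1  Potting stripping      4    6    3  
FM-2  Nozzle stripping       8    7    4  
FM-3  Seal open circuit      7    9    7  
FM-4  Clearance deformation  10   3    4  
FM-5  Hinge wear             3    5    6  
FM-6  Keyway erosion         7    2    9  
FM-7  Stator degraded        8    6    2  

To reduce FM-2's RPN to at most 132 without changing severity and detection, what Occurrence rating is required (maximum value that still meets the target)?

4

FM-2: S=8, O=7, D=4 → current RPN = 224.
Fixed product = 32. Need 32 × O ≤ 132, so O ≤ 132/32 = 4.12.
Maximum integer Occurrence rating = 4 (gives RPN 128; O=5 would give 160 > 132).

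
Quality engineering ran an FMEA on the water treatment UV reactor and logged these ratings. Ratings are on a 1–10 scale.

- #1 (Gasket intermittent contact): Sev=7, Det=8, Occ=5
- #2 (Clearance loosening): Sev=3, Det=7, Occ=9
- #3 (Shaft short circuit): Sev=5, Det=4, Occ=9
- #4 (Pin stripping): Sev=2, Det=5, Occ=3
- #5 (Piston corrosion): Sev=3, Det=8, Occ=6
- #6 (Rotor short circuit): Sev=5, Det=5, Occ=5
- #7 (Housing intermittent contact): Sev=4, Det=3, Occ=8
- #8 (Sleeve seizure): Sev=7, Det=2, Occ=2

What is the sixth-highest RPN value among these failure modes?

96

RPN = Severity × Occurrence × Detection:
  #1: 7 × 5 × 8 = 280
  #2: 3 × 9 × 7 = 189
  #3: 5 × 9 × 4 = 180
  #4: 2 × 3 × 5 = 30
  #5: 3 × 6 × 8 = 144
  #6: 5 × 5 × 5 = 125
  #7: 4 × 8 × 3 = 96
  #8: 7 × 2 × 2 = 28
Sorted descending: 280, 189, 180, 144, 125, 96, 30, 28.
The sixth-highest RPN is 96 (#7).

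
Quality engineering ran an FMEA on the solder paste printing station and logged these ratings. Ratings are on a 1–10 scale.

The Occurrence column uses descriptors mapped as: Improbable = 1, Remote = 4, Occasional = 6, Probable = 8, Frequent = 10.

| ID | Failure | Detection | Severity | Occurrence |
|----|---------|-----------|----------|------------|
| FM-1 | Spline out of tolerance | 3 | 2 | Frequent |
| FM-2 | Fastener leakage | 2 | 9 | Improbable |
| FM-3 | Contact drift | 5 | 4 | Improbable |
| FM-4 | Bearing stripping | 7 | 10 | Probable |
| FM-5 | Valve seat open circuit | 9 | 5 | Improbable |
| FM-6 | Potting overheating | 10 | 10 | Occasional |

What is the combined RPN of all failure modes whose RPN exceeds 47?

RPN = Severity × Occurrence × Detection:
  FM-1: 2 × 10 × 3 = 60
  FM-2: 9 × 1 × 2 = 18
  FM-3: 4 × 1 × 5 = 20
  FM-4: 10 × 8 × 7 = 560
  FM-5: 5 × 1 × 9 = 45
  FM-6: 10 × 6 × 10 = 600
RPN > 47: FM-1 (60), FM-4 (560), FM-6 (600).
Sum: 60 + 560 + 600 = 1220.

1220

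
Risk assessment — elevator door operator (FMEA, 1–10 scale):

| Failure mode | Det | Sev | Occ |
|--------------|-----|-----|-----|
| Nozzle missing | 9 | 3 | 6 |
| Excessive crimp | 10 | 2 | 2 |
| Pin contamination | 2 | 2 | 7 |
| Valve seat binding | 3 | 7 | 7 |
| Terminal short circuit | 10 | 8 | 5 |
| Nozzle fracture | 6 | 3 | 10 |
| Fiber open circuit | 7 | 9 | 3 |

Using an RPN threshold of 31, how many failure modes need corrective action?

RPN = Severity × Occurrence × Detection:
  Nozzle missing: 3 × 6 × 9 = 162
  Excessive crimp: 2 × 2 × 10 = 40
  Pin contamination: 2 × 7 × 2 = 28
  Valve seat binding: 7 × 7 × 3 = 147
  Terminal short circuit: 8 × 5 × 10 = 400
  Nozzle fracture: 3 × 10 × 6 = 180
  Fiber open circuit: 9 × 3 × 7 = 189
Modes with RPN ≥ 31: Nozzle missing (162), Excessive crimp (40), Valve seat binding (147), Terminal short circuit (400), Nozzle fracture (180), Fiber open circuit (189) → 6.

6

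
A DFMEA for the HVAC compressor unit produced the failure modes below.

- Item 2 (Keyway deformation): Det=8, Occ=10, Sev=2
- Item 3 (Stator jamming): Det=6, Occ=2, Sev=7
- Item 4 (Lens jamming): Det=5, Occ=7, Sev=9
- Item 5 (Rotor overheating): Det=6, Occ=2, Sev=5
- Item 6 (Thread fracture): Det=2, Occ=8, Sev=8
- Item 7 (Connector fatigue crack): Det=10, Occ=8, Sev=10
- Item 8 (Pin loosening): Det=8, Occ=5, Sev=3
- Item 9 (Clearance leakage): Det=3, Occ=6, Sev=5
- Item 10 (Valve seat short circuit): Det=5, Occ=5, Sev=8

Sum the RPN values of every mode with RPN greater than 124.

1603

RPN = Severity × Occurrence × Detection:
  Item 2: 2 × 10 × 8 = 160
  Item 3: 7 × 2 × 6 = 84
  Item 4: 9 × 7 × 5 = 315
  Item 5: 5 × 2 × 6 = 60
  Item 6: 8 × 8 × 2 = 128
  Item 7: 10 × 8 × 10 = 800
  Item 8: 3 × 5 × 8 = 120
  Item 9: 5 × 6 × 3 = 90
  Item 10: 8 × 5 × 5 = 200
RPN > 124: Item 2 (160), Item 4 (315), Item 6 (128), Item 7 (800), Item 10 (200).
Sum: 160 + 315 + 128 + 800 + 200 = 1603.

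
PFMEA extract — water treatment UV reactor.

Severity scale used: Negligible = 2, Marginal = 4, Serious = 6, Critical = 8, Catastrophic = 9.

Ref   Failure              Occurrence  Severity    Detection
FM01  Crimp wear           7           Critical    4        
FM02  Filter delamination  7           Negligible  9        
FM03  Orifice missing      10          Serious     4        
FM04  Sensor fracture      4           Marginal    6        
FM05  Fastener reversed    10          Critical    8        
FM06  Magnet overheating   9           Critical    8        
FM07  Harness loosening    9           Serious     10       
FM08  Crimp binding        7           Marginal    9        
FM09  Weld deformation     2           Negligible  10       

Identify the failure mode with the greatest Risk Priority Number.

RPN = Severity × Occurrence × Detection:
  FM01: 8 × 7 × 4 = 224
  FM02: 2 × 7 × 9 = 126
  FM03: 6 × 10 × 4 = 240
  FM04: 4 × 4 × 6 = 96
  FM05: 8 × 10 × 8 = 640
  FM06: 8 × 9 × 8 = 576
  FM07: 6 × 9 × 10 = 540
  FM08: 4 × 7 × 9 = 252
  FM09: 2 × 2 × 10 = 40
Highest RPN is 640 → FM05.

FM05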